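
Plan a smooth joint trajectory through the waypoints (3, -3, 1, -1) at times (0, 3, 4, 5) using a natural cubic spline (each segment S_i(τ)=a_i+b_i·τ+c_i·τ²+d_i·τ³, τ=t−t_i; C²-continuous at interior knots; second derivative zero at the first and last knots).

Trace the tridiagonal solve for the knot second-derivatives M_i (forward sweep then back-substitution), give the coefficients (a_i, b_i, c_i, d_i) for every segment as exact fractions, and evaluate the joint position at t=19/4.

Δ: Δ0=-2, Δ1=4, Δ2=-2
row 1: diag=8, rhs=36; c'=1/8, d'=9/2
row 2: denom=4−1·1/8=31/8; d'=(-36−1·9/2)/(31/8)=-324/31
back: M2=-324/31
back: M1=9/2−1/8·-324/31=180/31
M: M0=0, M1=180/31, M2=-324/31, M3=0
seg 0: a=3, c=M0/2=0, d=(M1−M0)/(6·3)=10/31, b=Δ0−h0·(2M0+M1)/6=-152/31
seg 1: a=-3, c=M1/2=90/31, d=(M2−M1)/(6·1)=-84/31, b=Δ1−h1·(2M1+M2)/6=118/31
seg 2: a=1, c=M2/2=-162/31, d=(M3−M2)/(6·1)=54/31, b=Δ2−h2·(2M2+M3)/6=46/31
t_q=19/4 → seg 2, τ=3/4; S=1+46/31·τ+-162/31·τ²+54/31·τ³=-91/992

  seg 0: a=3 b=-152/31 c=0 d=10/31
  seg 1: a=-3 b=118/31 c=90/31 d=-84/31
  seg 2: a=1 b=46/31 c=-162/31 d=54/31
S(19/4) = -91/992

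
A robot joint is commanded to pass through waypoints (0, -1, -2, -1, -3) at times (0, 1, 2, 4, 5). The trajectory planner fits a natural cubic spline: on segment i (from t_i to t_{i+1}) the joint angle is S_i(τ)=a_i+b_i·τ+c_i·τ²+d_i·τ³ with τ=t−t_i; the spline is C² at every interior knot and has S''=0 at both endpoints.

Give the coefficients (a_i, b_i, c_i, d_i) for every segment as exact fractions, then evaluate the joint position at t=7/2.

Δ: Δ0=-1, Δ1=-1, Δ2=1/2, Δ3=-2
row 1: diag=4, rhs=0; c'=1/4, d'=0
row 2: denom=6−1·1/4=23/4; d'=(9−1·0)/(23/4)=36/23
row 3: denom=6−2·8/23=122/23; d'=(-15−2·36/23)/(122/23)=-417/122
back: M3=-417/122
back: M2=36/23−8/23·-417/122=168/61
back: M1=0−1/4·168/61=-42/61
M: M0=0, M1=-42/61, M2=168/61, M3=-417/122, M4=0
seg 0: a=0, c=M0/2=0, d=(M1−M0)/(6·1)=-7/61, b=Δ0−h0·(2M0+M1)/6=-54/61
seg 1: a=-1, c=M1/2=-21/61, d=(M2−M1)/(6·1)=35/61, b=Δ1−h1·(2M1+M2)/6=-75/61
seg 2: a=-2, c=M2/2=84/61, d=(M3−M2)/(6·2)=-251/488, b=Δ2−h2·(2M2+M3)/6=-12/61
seg 3: a=-1, c=M3/2=-417/244, d=(M4−M3)/(6·1)=139/244, b=Δ3−h3·(2M3+M4)/6=-105/122
t_q=7/2 → seg 2, τ=3/2; S=-2+-12/61·τ+84/61·τ²+-251/488·τ³=-3641/3904

  seg 0: a=0 b=-54/61 c=0 d=-7/61
  seg 1: a=-1 b=-75/61 c=-21/61 d=35/61
  seg 2: a=-2 b=-12/61 c=84/61 d=-251/488
  seg 3: a=-1 b=-105/122 c=-417/244 d=139/244
S(7/2) = -3641/3904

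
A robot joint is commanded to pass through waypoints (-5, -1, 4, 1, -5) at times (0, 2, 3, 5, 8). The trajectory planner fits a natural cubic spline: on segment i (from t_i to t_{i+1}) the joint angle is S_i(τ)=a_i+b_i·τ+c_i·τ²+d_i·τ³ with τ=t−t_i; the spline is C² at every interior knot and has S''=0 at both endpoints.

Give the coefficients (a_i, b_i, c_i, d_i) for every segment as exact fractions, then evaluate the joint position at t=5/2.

Δ: Δ0=2, Δ1=5, Δ2=-3/2, Δ3=-2
row 1: diag=6, rhs=18; c'=1/6, d'=3
row 2: denom=6−1·1/6=35/6; d'=(-39−1·3)/(35/6)=-36/5
row 3: denom=10−2·12/35=326/35; d'=(-3−2·-36/5)/(326/35)=399/326
back: M3=399/326
back: M2=-36/5−12/35·399/326=-1242/163
back: M1=3−1/6·-1242/163=696/163
M: M0=0, M1=696/163, M2=-1242/163, M3=399/326, M4=0
seg 0: a=-5, c=M0/2=0, d=(M1−M0)/(6·2)=58/163, b=Δ0−h0·(2M0+M1)/6=94/163
seg 1: a=-1, c=M1/2=348/163, d=(M2−M1)/(6·1)=-323/163, b=Δ1−h1·(2M1+M2)/6=790/163
seg 2: a=4, c=M2/2=-621/163, d=(M3−M2)/(6·2)=961/1304, b=Δ2−h2·(2M2+M3)/6=517/163
seg 3: a=1, c=M3/2=399/652, d=(M4−M3)/(6·3)=-133/1956, b=Δ3−h3·(2M3+M4)/6=-1051/326
t_q=5/2 → seg 1, τ=1/2; S=-1+790/163·τ+348/163·τ²+-323/163·τ³=2229/1304

  seg 0: a=-5 b=94/163 c=0 d=58/163
  seg 1: a=-1 b=790/163 c=348/163 d=-323/163
  seg 2: a=4 b=517/163 c=-621/163 d=961/1304
  seg 3: a=1 b=-1051/326 c=399/652 d=-133/1956
S(5/2) = 2229/1304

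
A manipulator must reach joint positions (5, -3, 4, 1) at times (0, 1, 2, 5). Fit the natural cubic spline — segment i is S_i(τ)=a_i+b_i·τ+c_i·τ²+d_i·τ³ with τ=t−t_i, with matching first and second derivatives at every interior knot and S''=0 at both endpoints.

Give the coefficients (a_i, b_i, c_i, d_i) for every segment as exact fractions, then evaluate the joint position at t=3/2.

  seg 0: a=5 b=-376/31 c=0 d=128/31
  seg 1: a=-3 b=8/31 c=384/31 d=-175/31
  seg 2: a=4 b=251/31 c=-141/31 d=47/93
S(3/2) = -119/248

Δ: Δ0=-8, Δ1=7, Δ2=-1
row 1: diag=4, rhs=90; c'=1/4, d'=45/2
row 2: denom=8−1·1/4=31/4; d'=(-48−1·45/2)/(31/4)=-282/31
back: M2=-282/31
back: M1=45/2−1/4·-282/31=768/31
M: M0=0, M1=768/31, M2=-282/31, M3=0
seg 0: a=5, c=M0/2=0, d=(M1−M0)/(6·1)=128/31, b=Δ0−h0·(2M0+M1)/6=-376/31
seg 1: a=-3, c=M1/2=384/31, d=(M2−M1)/(6·1)=-175/31, b=Δ1−h1·(2M1+M2)/6=8/31
seg 2: a=4, c=M2/2=-141/31, d=(M3−M2)/(6·3)=47/93, b=Δ2−h2·(2M2+M3)/6=251/31
t_q=3/2 → seg 1, τ=1/2; S=-3+8/31·τ+384/31·τ²+-175/31·τ³=-119/248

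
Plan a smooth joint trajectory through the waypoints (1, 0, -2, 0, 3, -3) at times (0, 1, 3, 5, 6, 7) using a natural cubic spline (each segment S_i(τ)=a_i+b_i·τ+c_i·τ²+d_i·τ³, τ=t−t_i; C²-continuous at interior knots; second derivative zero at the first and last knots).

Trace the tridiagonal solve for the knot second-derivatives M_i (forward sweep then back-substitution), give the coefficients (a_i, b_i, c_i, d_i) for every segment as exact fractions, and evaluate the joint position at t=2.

  seg 0: a=1 b=-223/229 c=0 d=-6/229
  seg 1: a=0 b=-241/229 c=-18/229 d=12/229
  seg 2: a=-2 b=-169/229 c=54/229 d=145/458
  seg 3: a=0 b=917/229 c=489/229 d=-719/229
  seg 4: a=3 b=-262/229 c=-1668/229 d=556/229
S(2) = -247/229

Δ: Δ0=-1, Δ1=-1, Δ2=1, Δ3=3, Δ4=-6
row 1: diag=6, rhs=0; c'=1/3, d'=0
row 2: denom=8−2·1/3=22/3; d'=(12−2·0)/(22/3)=18/11
row 3: denom=6−2·3/11=60/11; d'=(12−2·18/11)/(60/11)=8/5
row 4: denom=4−1·11/60=229/60; d'=(-54−1·8/5)/(229/60)=-3336/229
back: M4=-3336/229
back: M3=8/5−11/60·-3336/229=978/229
back: M2=18/11−3/11·978/229=108/229
back: M1=0−1/3·108/229=-36/229
M: M0=0, M1=-36/229, M2=108/229, M3=978/229, M4=-3336/229, M5=0
seg 0: a=1, c=M0/2=0, d=(M1−M0)/(6·1)=-6/229, b=Δ0−h0·(2M0+M1)/6=-223/229
seg 1: a=0, c=M1/2=-18/229, d=(M2−M1)/(6·2)=12/229, b=Δ1−h1·(2M1+M2)/6=-241/229
seg 2: a=-2, c=M2/2=54/229, d=(M3−M2)/(6·2)=145/458, b=Δ2−h2·(2M2+M3)/6=-169/229
seg 3: a=0, c=M3/2=489/229, d=(M4−M3)/(6·1)=-719/229, b=Δ3−h3·(2M3+M4)/6=917/229
seg 4: a=3, c=M4/2=-1668/229, d=(M5−M4)/(6·1)=556/229, b=Δ4−h4·(2M4+M5)/6=-262/229
t_q=2 → seg 1, τ=1; S=0+-241/229·τ+-18/229·τ²+12/229·τ³=-247/229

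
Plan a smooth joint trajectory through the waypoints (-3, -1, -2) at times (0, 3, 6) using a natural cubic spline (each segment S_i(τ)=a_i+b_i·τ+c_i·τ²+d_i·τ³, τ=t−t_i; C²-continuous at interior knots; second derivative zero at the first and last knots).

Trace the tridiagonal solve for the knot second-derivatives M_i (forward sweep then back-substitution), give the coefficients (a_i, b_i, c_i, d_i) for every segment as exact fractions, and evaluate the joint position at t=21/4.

  seg 0: a=-3 b=11/12 c=0 d=-1/36
  seg 1: a=-1 b=1/6 c=-1/4 d=1/36
S(21/4) = -403/256

Δ: Δ0=2/3, Δ1=-1/3
row 1: diag=12, rhs=-6; c'=1/4, d'=-1/2
back: M1=-1/2
M: M0=0, M1=-1/2, M2=0
seg 0: a=-3, c=M0/2=0, d=(M1−M0)/(6·3)=-1/36, b=Δ0−h0·(2M0+M1)/6=11/12
seg 1: a=-1, c=M1/2=-1/4, d=(M2−M1)/(6·3)=1/36, b=Δ1−h1·(2M1+M2)/6=1/6
t_q=21/4 → seg 1, τ=9/4; S=-1+1/6·τ+-1/4·τ²+1/36·τ³=-403/256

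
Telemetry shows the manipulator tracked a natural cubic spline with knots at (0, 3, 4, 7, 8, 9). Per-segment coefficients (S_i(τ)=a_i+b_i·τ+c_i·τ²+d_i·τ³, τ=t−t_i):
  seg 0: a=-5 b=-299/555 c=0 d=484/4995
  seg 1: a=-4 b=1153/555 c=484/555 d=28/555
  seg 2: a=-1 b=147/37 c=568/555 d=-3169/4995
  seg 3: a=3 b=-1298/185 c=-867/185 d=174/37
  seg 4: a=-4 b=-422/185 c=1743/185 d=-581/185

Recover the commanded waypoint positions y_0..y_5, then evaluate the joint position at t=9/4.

y_0=-5 y_1=-4 y_2=-1 y_3=3 y_4=-4 y_5=0
S(9/4) = -15121/2960

y_0 = S_0(0) = a_0 = -5
y_1 = S_1(0) = a_1 = -4
y_2 = S_2(0) = a_2 = -1
y_3 = S_3(0) = a_3 = 3
y_4 = S_4(0) = a_4 = -4
y_5 = S_4(1) = 0
t_q=9/4 is in segment 0 (τ=9/4); S_0(τ)=-15121/2960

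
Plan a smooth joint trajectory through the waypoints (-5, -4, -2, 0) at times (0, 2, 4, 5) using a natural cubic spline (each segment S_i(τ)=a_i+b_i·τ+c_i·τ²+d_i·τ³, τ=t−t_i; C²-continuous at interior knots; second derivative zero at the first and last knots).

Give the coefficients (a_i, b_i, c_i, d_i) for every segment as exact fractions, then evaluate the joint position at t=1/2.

  seg 0: a=-5 b=5/11 c=0 d=1/88
  seg 1: a=-4 b=13/22 c=3/44 d=3/44
  seg 2: a=-2 b=37/22 c=21/44 d=-7/44
S(1/2) = -3359/704

Δ: Δ0=1/2, Δ1=1, Δ2=2
row 1: diag=8, rhs=3; c'=1/4, d'=3/8
row 2: denom=6−2·1/4=11/2; d'=(6−2·3/8)/(11/2)=21/22
back: M2=21/22
back: M1=3/8−1/4·21/22=3/22
M: M0=0, M1=3/22, M2=21/22, M3=0
seg 0: a=-5, c=M0/2=0, d=(M1−M0)/(6·2)=1/88, b=Δ0−h0·(2M0+M1)/6=5/11
seg 1: a=-4, c=M1/2=3/44, d=(M2−M1)/(6·2)=3/44, b=Δ1−h1·(2M1+M2)/6=13/22
seg 2: a=-2, c=M2/2=21/44, d=(M3−M2)/(6·1)=-7/44, b=Δ2−h2·(2M2+M3)/6=37/22
t_q=1/2 → seg 0, τ=1/2; S=-5+5/11·τ+0·τ²+1/88·τ³=-3359/704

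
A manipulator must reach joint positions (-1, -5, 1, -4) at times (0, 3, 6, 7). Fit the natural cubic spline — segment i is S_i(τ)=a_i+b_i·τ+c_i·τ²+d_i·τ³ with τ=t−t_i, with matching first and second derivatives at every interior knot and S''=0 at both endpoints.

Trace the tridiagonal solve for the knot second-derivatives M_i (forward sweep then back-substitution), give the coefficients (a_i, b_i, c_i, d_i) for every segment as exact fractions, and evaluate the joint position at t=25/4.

Δ: Δ0=-4/3, Δ1=2, Δ2=-5
row 1: diag=12, rhs=20; c'=1/4, d'=5/3
row 2: denom=8−3·1/4=29/4; d'=(-42−3·5/3)/(29/4)=-188/29
back: M2=-188/29
back: M1=5/3−1/4·-188/29=286/87
M: M0=0, M1=286/87, M2=-188/29, M3=0
seg 0: a=-1, c=M0/2=0, d=(M1−M0)/(6·3)=143/783, b=Δ0−h0·(2M0+M1)/6=-259/87
seg 1: a=-5, c=M1/2=143/87, d=(M2−M1)/(6·3)=-425/783, b=Δ1−h1·(2M1+M2)/6=170/87
seg 2: a=1, c=M2/2=-94/29, d=(M3−M2)/(6·1)=94/87, b=Δ2−h2·(2M2+M3)/6=-247/87
t_q=25/4 → seg 2, τ=1/4; S=1+-247/87·τ+-94/29·τ²+94/87·τ³=97/928

  seg 0: a=-1 b=-259/87 c=0 d=143/783
  seg 1: a=-5 b=170/87 c=143/87 d=-425/783
  seg 2: a=1 b=-247/87 c=-94/29 d=94/87
S(25/4) = 97/928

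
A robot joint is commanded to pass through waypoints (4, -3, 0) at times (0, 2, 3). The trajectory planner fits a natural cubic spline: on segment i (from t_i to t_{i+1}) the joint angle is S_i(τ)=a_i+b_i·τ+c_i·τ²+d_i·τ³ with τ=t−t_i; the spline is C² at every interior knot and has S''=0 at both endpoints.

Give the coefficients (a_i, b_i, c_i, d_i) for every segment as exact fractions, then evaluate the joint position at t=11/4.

  seg 0: a=4 b=-17/3 c=0 d=13/24
  seg 1: a=-3 b=5/6 c=13/4 d=-13/12
S(11/4) = -257/256

Δ: Δ0=-7/2, Δ1=3
row 1: diag=6, rhs=39; c'=1/6, d'=13/2
back: M1=13/2
M: M0=0, M1=13/2, M2=0
seg 0: a=4, c=M0/2=0, d=(M1−M0)/(6·2)=13/24, b=Δ0−h0·(2M0+M1)/6=-17/3
seg 1: a=-3, c=M1/2=13/4, d=(M2−M1)/(6·1)=-13/12, b=Δ1−h1·(2M1+M2)/6=5/6
t_q=11/4 → seg 1, τ=3/4; S=-3+5/6·τ+13/4·τ²+-13/12·τ³=-257/256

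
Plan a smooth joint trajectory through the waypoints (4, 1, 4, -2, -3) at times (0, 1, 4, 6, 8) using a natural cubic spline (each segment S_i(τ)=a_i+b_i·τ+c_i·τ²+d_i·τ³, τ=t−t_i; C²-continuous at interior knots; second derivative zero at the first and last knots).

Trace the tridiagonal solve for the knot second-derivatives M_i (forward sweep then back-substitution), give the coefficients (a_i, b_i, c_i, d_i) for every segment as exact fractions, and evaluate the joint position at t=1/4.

Δ: Δ0=-3, Δ1=1, Δ2=-3, Δ3=-1/2
row 1: diag=8, rhs=24; c'=3/8, d'=3
row 2: denom=10−3·3/8=71/8; d'=(-24−3·3)/(71/8)=-264/71
row 3: denom=8−2·16/71=536/71; d'=(15−2·-264/71)/(536/71)=1593/536
back: M3=1593/536
back: M2=-264/71−16/71·1593/536=-294/67
back: M1=3−3/8·-294/67=1245/268
M: M0=0, M1=1245/268, M2=-294/67, M3=1593/536, M4=0
seg 0: a=4, c=M0/2=0, d=(M1−M0)/(6·1)=415/536, b=Δ0−h0·(2M0+M1)/6=-2023/536
seg 1: a=1, c=M1/2=1245/536, d=(M2−M1)/(6·3)=-269/536, b=Δ1−h1·(2M1+M2)/6=-389/268
seg 2: a=4, c=M2/2=-147/67, d=(M3−M2)/(6·2)=1315/2144, b=Δ2−h2·(2M2+M3)/6=-571/536
seg 3: a=-2, c=M3/2=1593/1072, d=(M4−M3)/(6·2)=-531/2144, b=Δ3−h3·(2M3+M4)/6=-665/268
t_q=1/4 → seg 0, τ=1/4; S=4+-2023/536·τ+0·τ²+415/536·τ³=105263/34304

  seg 0: a=4 b=-2023/536 c=0 d=415/536
  seg 1: a=1 b=-389/268 c=1245/536 d=-269/536
  seg 2: a=4 b=-571/536 c=-147/67 d=1315/2144
  seg 3: a=-2 b=-665/268 c=1593/1072 d=-531/2144
S(1/4) = 105263/34304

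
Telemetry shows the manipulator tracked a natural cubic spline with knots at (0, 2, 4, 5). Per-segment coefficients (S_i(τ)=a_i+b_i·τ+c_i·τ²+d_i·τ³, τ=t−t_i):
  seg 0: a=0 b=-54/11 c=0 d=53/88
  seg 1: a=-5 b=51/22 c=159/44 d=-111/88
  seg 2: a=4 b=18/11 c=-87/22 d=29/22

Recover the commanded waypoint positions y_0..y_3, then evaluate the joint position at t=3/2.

y_0=0 y_1=-5 y_2=4 y_3=3
S(3/2) = -3753/704

y_0 = S_0(0) = a_0 = 0
y_1 = S_1(0) = a_1 = -5
y_2 = S_2(0) = a_2 = 4
y_3 = S_2(1) = 3
t_q=3/2 is in segment 0 (τ=3/2); S_0(τ)=-3753/704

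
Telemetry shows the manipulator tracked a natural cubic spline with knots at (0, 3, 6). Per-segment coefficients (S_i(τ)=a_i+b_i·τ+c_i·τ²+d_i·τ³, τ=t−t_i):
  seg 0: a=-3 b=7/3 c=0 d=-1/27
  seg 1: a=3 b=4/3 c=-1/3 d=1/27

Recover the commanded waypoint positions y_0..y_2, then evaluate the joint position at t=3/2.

y_0=-3 y_1=3 y_2=5
S(3/2) = 3/8

y_0 = S_0(0) = a_0 = -3
y_1 = S_1(0) = a_1 = 3
y_2 = S_1(3) = 5
t_q=3/2 is in segment 0 (τ=3/2); S_0(τ)=3/8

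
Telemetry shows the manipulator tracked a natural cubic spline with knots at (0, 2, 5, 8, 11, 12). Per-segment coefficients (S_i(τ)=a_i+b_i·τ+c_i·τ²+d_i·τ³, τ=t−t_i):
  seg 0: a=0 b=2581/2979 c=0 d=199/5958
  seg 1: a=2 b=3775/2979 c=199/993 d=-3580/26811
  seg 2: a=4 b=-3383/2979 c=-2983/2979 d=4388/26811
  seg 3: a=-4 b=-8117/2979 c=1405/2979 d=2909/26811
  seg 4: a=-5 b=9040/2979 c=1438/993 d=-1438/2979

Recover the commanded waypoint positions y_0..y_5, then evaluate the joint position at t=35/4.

y_0 = S_0(0) = a_0 = 0
y_1 = S_1(0) = a_1 = 2
y_2 = S_2(0) = a_2 = 4
y_3 = S_3(0) = a_3 = -4
y_4 = S_4(0) = a_4 = -5
y_5 = S_4(1) = -1
t_q=35/4 is in segment 3 (τ=3/4); S_3(τ)=-121437/21184

y_0=0 y_1=2 y_2=4 y_3=-4 y_4=-5 y_5=-1
S(35/4) = -121437/21184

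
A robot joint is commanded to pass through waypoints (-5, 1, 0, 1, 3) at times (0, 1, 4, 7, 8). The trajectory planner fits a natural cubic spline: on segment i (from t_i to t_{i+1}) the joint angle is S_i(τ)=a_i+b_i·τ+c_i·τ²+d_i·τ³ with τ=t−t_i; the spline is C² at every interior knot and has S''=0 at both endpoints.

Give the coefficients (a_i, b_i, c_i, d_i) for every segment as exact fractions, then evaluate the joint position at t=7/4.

  seg 0: a=-5 b=179/26 c=0 d=-23/26
  seg 1: a=1 b=55/13 c=-69/26 d=265/702
  seg 2: a=0 b=-3/2 c=29/39 d=-31/702
  seg 3: a=1 b=23/13 c=9/26 d=-3/26
S(7/4) = 4725/1664

Δ: Δ0=6, Δ1=-1/3, Δ2=1/3, Δ3=2
row 1: diag=8, rhs=-38; c'=3/8, d'=-19/4
row 2: denom=12−3·3/8=87/8; d'=(4−3·-19/4)/(87/8)=146/87
row 3: denom=8−3·8/29=208/29; d'=(10−3·146/87)/(208/29)=9/13
back: M3=9/13
back: M2=146/87−8/29·9/13=58/39
back: M1=-19/4−3/8·58/39=-69/13
M: M0=0, M1=-69/13, M2=58/39, M3=9/13, M4=0
seg 0: a=-5, c=M0/2=0, d=(M1−M0)/(6·1)=-23/26, b=Δ0−h0·(2M0+M1)/6=179/26
seg 1: a=1, c=M1/2=-69/26, d=(M2−M1)/(6·3)=265/702, b=Δ1−h1·(2M1+M2)/6=55/13
seg 2: a=0, c=M2/2=29/39, d=(M3−M2)/(6·3)=-31/702, b=Δ2−h2·(2M2+M3)/6=-3/2
seg 3: a=1, c=M3/2=9/26, d=(M4−M3)/(6·1)=-3/26, b=Δ3−h3·(2M3+M4)/6=23/13
t_q=7/4 → seg 1, τ=3/4; S=1+55/13·τ+-69/26·τ²+265/702·τ³=4725/1664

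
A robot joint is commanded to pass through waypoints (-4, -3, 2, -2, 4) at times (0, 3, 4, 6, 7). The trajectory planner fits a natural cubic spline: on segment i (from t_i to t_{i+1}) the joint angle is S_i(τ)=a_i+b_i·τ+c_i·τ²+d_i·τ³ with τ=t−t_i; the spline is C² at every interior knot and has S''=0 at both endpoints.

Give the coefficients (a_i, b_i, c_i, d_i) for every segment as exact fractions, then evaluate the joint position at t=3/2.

Δ: Δ0=1/3, Δ1=5, Δ2=-2, Δ3=6
row 1: diag=8, rhs=28; c'=1/8, d'=7/2
row 2: denom=6−1·1/8=47/8; d'=(-42−1·7/2)/(47/8)=-364/47
row 3: denom=6−2·16/47=250/47; d'=(48−2·-364/47)/(250/47)=1492/125
back: M3=1492/125
back: M2=-364/47−16/47·1492/125=-1476/125
back: M1=7/2−1/8·-1476/125=622/125
M: M0=0, M1=622/125, M2=-1476/125, M3=1492/125, M4=0
seg 0: a=-4, c=M0/2=0, d=(M1−M0)/(6·3)=311/1125, b=Δ0−h0·(2M0+M1)/6=-808/375
seg 1: a=-3, c=M1/2=311/125, d=(M2−M1)/(6·1)=-1049/375, b=Δ1−h1·(2M1+M2)/6=1991/375
seg 2: a=2, c=M2/2=-738/125, d=(M3−M2)/(6·2)=742/375, b=Δ2−h2·(2M2+M3)/6=142/75
seg 3: a=-2, c=M3/2=746/125, d=(M4−M3)/(6·1)=-746/375, b=Δ3−h3·(2M3+M4)/6=758/375
t_q=3/2 → seg 0, τ=3/2; S=-4+-808/375·τ+0·τ²+311/1125·τ³=-6299/1000

  seg 0: a=-4 b=-808/375 c=0 d=311/1125
  seg 1: a=-3 b=1991/375 c=311/125 d=-1049/375
  seg 2: a=2 b=142/75 c=-738/125 d=742/375
  seg 3: a=-2 b=758/375 c=746/125 d=-746/375
S(3/2) = -6299/1000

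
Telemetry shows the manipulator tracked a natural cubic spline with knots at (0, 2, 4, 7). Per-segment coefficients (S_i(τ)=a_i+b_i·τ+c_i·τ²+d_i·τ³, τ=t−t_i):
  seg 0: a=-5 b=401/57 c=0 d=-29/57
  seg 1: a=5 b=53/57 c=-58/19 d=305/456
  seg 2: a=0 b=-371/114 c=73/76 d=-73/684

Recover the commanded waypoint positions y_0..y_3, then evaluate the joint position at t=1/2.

y_0=-5 y_1=5 y_2=0 y_3=-4
S(1/2) = -235/152

y_0 = S_0(0) = a_0 = -5
y_1 = S_1(0) = a_1 = 5
y_2 = S_2(0) = a_2 = 0
y_3 = S_2(3) = -4
t_q=1/2 is in segment 0 (τ=1/2); S_0(τ)=-235/152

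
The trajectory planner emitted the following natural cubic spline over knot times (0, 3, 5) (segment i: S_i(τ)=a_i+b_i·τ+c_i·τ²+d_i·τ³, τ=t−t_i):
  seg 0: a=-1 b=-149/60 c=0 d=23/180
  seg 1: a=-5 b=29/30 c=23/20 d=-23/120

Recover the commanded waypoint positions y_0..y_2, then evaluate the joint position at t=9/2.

y_0=-1 y_1=-5 y_2=0
S(9/2) = -103/64

y_0 = S_0(0) = a_0 = -1
y_1 = S_1(0) = a_1 = -5
y_2 = S_1(2) = 0
t_q=9/2 is in segment 1 (τ=3/2); S_1(τ)=-103/64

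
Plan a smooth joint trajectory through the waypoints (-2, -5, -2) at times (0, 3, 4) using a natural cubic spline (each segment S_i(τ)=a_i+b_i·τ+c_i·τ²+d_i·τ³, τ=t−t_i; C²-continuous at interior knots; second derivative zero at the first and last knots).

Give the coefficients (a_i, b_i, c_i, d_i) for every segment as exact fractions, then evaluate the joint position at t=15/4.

  seg 0: a=-2 b=-5/2 c=0 d=1/6
  seg 1: a=-5 b=2 c=3/2 d=-1/2
S(15/4) = -367/128

Δ: Δ0=-1, Δ1=3
row 1: diag=8, rhs=24; c'=1/8, d'=3
back: M1=3
M: M0=0, M1=3, M2=0
seg 0: a=-2, c=M0/2=0, d=(M1−M0)/(6·3)=1/6, b=Δ0−h0·(2M0+M1)/6=-5/2
seg 1: a=-5, c=M1/2=3/2, d=(M2−M1)/(6·1)=-1/2, b=Δ1−h1·(2M1+M2)/6=2
t_q=15/4 → seg 1, τ=3/4; S=-5+2·τ+3/2·τ²+-1/2·τ³=-367/128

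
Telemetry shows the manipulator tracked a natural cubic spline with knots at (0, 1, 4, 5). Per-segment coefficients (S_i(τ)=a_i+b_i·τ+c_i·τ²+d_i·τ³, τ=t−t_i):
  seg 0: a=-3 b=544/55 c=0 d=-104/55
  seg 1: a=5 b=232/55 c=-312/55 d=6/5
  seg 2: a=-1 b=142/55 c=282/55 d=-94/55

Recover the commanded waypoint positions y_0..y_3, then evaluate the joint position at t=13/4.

y_0 = S_0(0) = a_0 = -3
y_1 = S_1(0) = a_1 = 5
y_2 = S_2(0) = a_2 = -1
y_3 = S_2(1) = 5
t_q=13/4 is in segment 1 (τ=9/4); S_1(τ)=-983/1760

y_0=-3 y_1=5 y_2=-1 y_3=5
S(13/4) = -983/1760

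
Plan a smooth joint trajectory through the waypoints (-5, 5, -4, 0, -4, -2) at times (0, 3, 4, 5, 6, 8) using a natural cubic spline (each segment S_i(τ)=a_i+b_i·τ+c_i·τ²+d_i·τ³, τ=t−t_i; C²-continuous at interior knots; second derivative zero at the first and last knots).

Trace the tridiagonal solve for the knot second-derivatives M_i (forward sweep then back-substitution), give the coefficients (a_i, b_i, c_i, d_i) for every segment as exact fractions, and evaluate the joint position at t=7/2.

Δ: Δ0=10/3, Δ1=-9, Δ2=4, Δ3=-4, Δ4=1
row 1: diag=8, rhs=-74; c'=1/8, d'=-37/4
row 2: denom=4−1·1/8=31/8; d'=(78−1·-37/4)/(31/8)=698/31
row 3: denom=4−1·8/31=116/31; d'=(-48−1·698/31)/(116/31)=-1093/58
row 4: denom=6−1·31/116=665/116; d'=(30−1·-1093/58)/(665/116)=5666/665
back: M4=5666/665
back: M3=-1093/58−31/116·5666/665=-14046/665
back: M2=698/31−8/31·-14046/665=18598/665
back: M1=-37/4−1/8·18598/665=-8476/665
M: M0=0, M1=-8476/665, M2=18598/665, M3=-14046/665, M4=5666/665, M5=0
seg 0: a=-5, c=M0/2=0, d=(M1−M0)/(6·3)=-4238/5985, b=Δ0−h0·(2M0+M1)/6=19364/1995
seg 1: a=5, c=M1/2=-4238/665, d=(M2−M1)/(6·1)=13537/1995, b=Δ1−h1·(2M1+M2)/6=-18778/1995
seg 2: a=-4, c=M2/2=9299/665, d=(M3−M2)/(6·1)=-16322/1995, b=Δ2−h2·(2M2+M3)/6=-719/399
seg 3: a=0, c=M3/2=-7023/665, d=(M4−M3)/(6·1)=1408/285, b=Δ3−h3·(2M3+M4)/6=3233/1995
seg 4: a=-4, c=M4/2=2833/665, d=(M5−M4)/(6·2)=-2833/3990, b=Δ4−h4·(2M4+M5)/6=-9337/1995
t_q=7/2 → seg 1, τ=1/2; S=5+-18778/1995·τ+-4238/665·τ²+13537/1995·τ³=-343/760

  seg 0: a=-5 b=19364/1995 c=0 d=-4238/5985
  seg 1: a=5 b=-18778/1995 c=-4238/665 d=13537/1995
  seg 2: a=-4 b=-719/399 c=9299/665 d=-16322/1995
  seg 3: a=0 b=3233/1995 c=-7023/665 d=1408/285
  seg 4: a=-4 b=-9337/1995 c=2833/665 d=-2833/3990
S(7/2) = -343/760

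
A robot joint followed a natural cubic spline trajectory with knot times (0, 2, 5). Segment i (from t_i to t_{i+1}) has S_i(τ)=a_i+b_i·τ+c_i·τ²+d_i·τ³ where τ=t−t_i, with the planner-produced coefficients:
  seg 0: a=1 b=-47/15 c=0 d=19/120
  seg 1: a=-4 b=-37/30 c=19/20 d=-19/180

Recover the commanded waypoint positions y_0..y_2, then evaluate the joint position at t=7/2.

y_0=1 y_1=-4 y_2=-2
S(7/2) = -651/160

y_0 = S_0(0) = a_0 = 1
y_1 = S_1(0) = a_1 = -4
y_2 = S_1(3) = -2
t_q=7/2 is in segment 1 (τ=3/2); S_1(τ)=-651/160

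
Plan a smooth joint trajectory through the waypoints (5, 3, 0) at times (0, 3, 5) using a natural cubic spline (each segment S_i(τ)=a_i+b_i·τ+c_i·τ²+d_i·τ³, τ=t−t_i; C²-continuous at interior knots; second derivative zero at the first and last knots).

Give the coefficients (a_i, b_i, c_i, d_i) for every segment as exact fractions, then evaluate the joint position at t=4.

  seg 0: a=5 b=-5/12 c=0 d=-1/36
  seg 1: a=3 b=-7/6 c=-1/4 d=1/24
S(4) = 13/8

Δ: Δ0=-2/3, Δ1=-3/2
row 1: diag=10, rhs=-5; c'=1/5, d'=-1/2
back: M1=-1/2
M: M0=0, M1=-1/2, M2=0
seg 0: a=5, c=M0/2=0, d=(M1−M0)/(6·3)=-1/36, b=Δ0−h0·(2M0+M1)/6=-5/12
seg 1: a=3, c=M1/2=-1/4, d=(M2−M1)/(6·2)=1/24, b=Δ1−h1·(2M1+M2)/6=-7/6
t_q=4 → seg 1, τ=1; S=3+-7/6·τ+-1/4·τ²+1/24·τ³=13/8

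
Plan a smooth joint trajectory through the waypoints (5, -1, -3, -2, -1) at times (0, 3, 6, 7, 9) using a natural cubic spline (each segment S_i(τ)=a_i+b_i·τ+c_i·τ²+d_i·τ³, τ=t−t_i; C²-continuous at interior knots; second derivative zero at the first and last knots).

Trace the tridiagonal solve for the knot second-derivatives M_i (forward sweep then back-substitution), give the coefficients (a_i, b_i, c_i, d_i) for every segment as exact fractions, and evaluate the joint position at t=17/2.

Δ: Δ0=-2, Δ1=-2/3, Δ2=1, Δ3=1/2
row 1: diag=12, rhs=8; c'=1/4, d'=2/3
row 2: denom=8−3·1/4=29/4; d'=(10−3·2/3)/(29/4)=32/29
row 3: denom=6−1·4/29=170/29; d'=(-3−1·32/29)/(170/29)=-7/10
back: M3=-7/10
back: M2=32/29−4/29·-7/10=6/5
back: M1=2/3−1/4·6/5=11/30
M: M0=0, M1=11/30, M2=6/5, M3=-7/10, M4=0
seg 0: a=5, c=M0/2=0, d=(M1−M0)/(6·3)=11/540, b=Δ0−h0·(2M0+M1)/6=-131/60
seg 1: a=-1, c=M1/2=11/60, d=(M2−M1)/(6·3)=5/108, b=Δ1−h1·(2M1+M2)/6=-49/30
seg 2: a=-3, c=M2/2=3/5, d=(M3−M2)/(6·1)=-19/60, b=Δ2−h2·(2M2+M3)/6=43/60
seg 3: a=-2, c=M3/2=-7/20, d=(M4−M3)/(6·2)=7/120, b=Δ3−h3·(2M3+M4)/6=29/30
t_q=17/2 → seg 3, τ=3/2; S=-2+29/30·τ+-7/20·τ²+7/120·τ³=-73/64

  seg 0: a=5 b=-131/60 c=0 d=11/540
  seg 1: a=-1 b=-49/30 c=11/60 d=5/108
  seg 2: a=-3 b=43/60 c=3/5 d=-19/60
  seg 3: a=-2 b=29/30 c=-7/20 d=7/120
S(17/2) = -73/64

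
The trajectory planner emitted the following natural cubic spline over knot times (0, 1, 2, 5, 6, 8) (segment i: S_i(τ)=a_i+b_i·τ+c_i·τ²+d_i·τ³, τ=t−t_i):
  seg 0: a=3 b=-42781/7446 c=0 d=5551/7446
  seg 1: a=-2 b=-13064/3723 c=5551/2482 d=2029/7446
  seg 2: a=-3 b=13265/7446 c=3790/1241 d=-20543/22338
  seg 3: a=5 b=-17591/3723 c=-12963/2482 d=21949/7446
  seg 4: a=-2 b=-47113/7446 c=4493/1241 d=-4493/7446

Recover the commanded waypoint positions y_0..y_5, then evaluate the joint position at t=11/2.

y_0=3 y_1=-2 y_2=-3 y_3=5 y_4=-2 y_5=-5
S(11/2) = 33761/19856

y_0 = S_0(0) = a_0 = 3
y_1 = S_1(0) = a_1 = -2
y_2 = S_2(0) = a_2 = -3
y_3 = S_3(0) = a_3 = 5
y_4 = S_4(0) = a_4 = -2
y_5 = S_4(2) = -5
t_q=11/2 is in segment 3 (τ=1/2); S_3(τ)=33761/19856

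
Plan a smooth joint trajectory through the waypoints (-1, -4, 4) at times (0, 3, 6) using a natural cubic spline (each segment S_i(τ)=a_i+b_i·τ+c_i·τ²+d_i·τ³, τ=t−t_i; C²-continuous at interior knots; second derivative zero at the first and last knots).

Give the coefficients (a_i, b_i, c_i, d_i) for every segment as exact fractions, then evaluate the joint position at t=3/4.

Δ: Δ0=-1, Δ1=8/3
row 1: diag=12, rhs=22; c'=1/4, d'=11/6
back: M1=11/6
M: M0=0, M1=11/6, M2=0
seg 0: a=-1, c=M0/2=0, d=(M1−M0)/(6·3)=11/108, b=Δ0−h0·(2M0+M1)/6=-23/12
seg 1: a=-4, c=M1/2=11/12, d=(M2−M1)/(6·3)=-11/108, b=Δ1−h1·(2M1+M2)/6=5/6
t_q=3/4 → seg 0, τ=3/4; S=-1+-23/12·τ+0·τ²+11/108·τ³=-613/256

  seg 0: a=-1 b=-23/12 c=0 d=11/108
  seg 1: a=-4 b=5/6 c=11/12 d=-11/108
S(3/4) = -613/256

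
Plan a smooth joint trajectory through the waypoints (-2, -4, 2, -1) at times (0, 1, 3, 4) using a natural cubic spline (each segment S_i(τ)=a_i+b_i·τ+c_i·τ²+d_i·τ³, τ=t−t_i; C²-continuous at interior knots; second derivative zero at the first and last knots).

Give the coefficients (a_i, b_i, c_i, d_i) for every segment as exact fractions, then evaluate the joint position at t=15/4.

Δ: Δ0=-2, Δ1=3, Δ2=-3
row 1: diag=6, rhs=30; c'=1/3, d'=5
row 2: denom=6−2·1/3=16/3; d'=(-36−2·5)/(16/3)=-69/8
back: M2=-69/8
back: M1=5−1/3·-69/8=63/8
M: M0=0, M1=63/8, M2=-69/8, M3=0
seg 0: a=-2, c=M0/2=0, d=(M1−M0)/(6·1)=21/16, b=Δ0−h0·(2M0+M1)/6=-53/16
seg 1: a=-4, c=M1/2=63/16, d=(M2−M1)/(6·2)=-11/8, b=Δ1−h1·(2M1+M2)/6=5/8
seg 2: a=2, c=M2/2=-69/16, d=(M3−M2)/(6·1)=23/16, b=Δ2−h2·(2M2+M3)/6=-1/8
t_q=15/4 → seg 2, τ=3/4; S=2+-1/8·τ+-69/16·τ²+23/16·τ³=89/1024

  seg 0: a=-2 b=-53/16 c=0 d=21/16
  seg 1: a=-4 b=5/8 c=63/16 d=-11/8
  seg 2: a=2 b=-1/8 c=-69/16 d=23/16
S(15/4) = 89/1024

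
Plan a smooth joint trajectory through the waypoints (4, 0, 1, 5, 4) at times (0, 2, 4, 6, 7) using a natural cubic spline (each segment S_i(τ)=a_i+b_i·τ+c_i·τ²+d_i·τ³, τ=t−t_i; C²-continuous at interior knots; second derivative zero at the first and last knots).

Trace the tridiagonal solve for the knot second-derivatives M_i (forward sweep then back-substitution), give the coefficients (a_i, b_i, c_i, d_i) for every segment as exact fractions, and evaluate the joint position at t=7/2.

Δ: Δ0=-2, Δ1=1/2, Δ2=2, Δ3=-1
row 1: diag=8, rhs=15; c'=1/4, d'=15/8
row 2: denom=8−2·1/4=15/2; d'=(9−2·15/8)/(15/2)=7/10
row 3: denom=6−2·4/15=82/15; d'=(-18−2·7/10)/(82/15)=-291/82
back: M3=-291/82
back: M2=7/10−4/15·-291/82=135/82
back: M1=15/8−1/4·135/82=60/41
M: M0=0, M1=60/41, M2=135/82, M3=-291/82, M4=0
seg 0: a=4, c=M0/2=0, d=(M1−M0)/(6·2)=5/41, b=Δ0−h0·(2M0+M1)/6=-102/41
seg 1: a=0, c=M1/2=30/41, d=(M2−M1)/(6·2)=5/328, b=Δ1−h1·(2M1+M2)/6=-42/41
seg 2: a=1, c=M2/2=135/164, d=(M3−M2)/(6·2)=-71/164, b=Δ2−h2·(2M2+M3)/6=171/82
seg 3: a=5, c=M3/2=-291/164, d=(M4−M3)/(6·1)=97/164, b=Δ3−h3·(2M3+M4)/6=15/82
t_q=7/2 → seg 1, τ=3/2; S=0+-42/41·τ+30/41·τ²+5/328·τ³=423/2624

  seg 0: a=4 b=-102/41 c=0 d=5/41
  seg 1: a=0 b=-42/41 c=30/41 d=5/328
  seg 2: a=1 b=171/82 c=135/164 d=-71/164
  seg 3: a=5 b=15/82 c=-291/164 d=97/164
S(7/2) = 423/2624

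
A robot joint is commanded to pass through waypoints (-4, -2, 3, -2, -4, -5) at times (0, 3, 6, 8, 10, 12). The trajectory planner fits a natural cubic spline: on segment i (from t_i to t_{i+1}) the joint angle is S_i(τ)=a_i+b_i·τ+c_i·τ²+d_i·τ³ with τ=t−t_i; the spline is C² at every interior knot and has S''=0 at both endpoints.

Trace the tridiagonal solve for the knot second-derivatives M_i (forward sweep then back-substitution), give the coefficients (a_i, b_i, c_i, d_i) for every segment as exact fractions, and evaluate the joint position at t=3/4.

Δ: Δ0=2/3, Δ1=5/3, Δ2=-5/2, Δ3=-1, Δ4=-1/2
row 1: diag=12, rhs=6; c'=1/4, d'=1/2
row 2: denom=10−3·1/4=37/4; d'=(-25−3·1/2)/(37/4)=-106/37
row 3: denom=8−2·8/37=280/37; d'=(9−2·-106/37)/(280/37)=109/56
row 4: denom=8−2·37/140=523/70; d'=(3−2·109/56)/(523/70)=-125/1046
back: M4=-125/1046
back: M3=109/56−37/140·-125/1046=2069/1046
back: M2=-106/37−8/37·2069/1046=-1722/523
back: M1=1/2−1/4·-1722/523=692/523
M: M0=0, M1=692/523, M2=-1722/523, M3=2069/1046, M4=-125/1046, M5=0
seg 0: a=-4, c=M0/2=0, d=(M1−M0)/(6·3)=346/4707, b=Δ0−h0·(2M0+M1)/6=8/1569
seg 1: a=-2, c=M1/2=346/523, d=(M2−M1)/(6·3)=-1207/4707, b=Δ1−h1·(2M1+M2)/6=3122/1569
seg 2: a=3, c=M2/2=-861/523, d=(M3−M2)/(6·2)=5513/12552, b=Δ2−h2·(2M2+M3)/6=-1513/1569
seg 3: a=-2, c=M3/2=2069/2092, d=(M4−M3)/(6·2)=-1097/6276, b=Δ3−h3·(2M3+M4)/6=-7151/3138
seg 4: a=-4, c=M4/2=-125/2092, d=(M5−M4)/(6·2)=125/12552, b=Δ4−h4·(2M4+M5)/6=-1319/3138
t_q=3/4 → seg 0, τ=3/4; S=-4+8/1569·τ+0·τ²+346/4707·τ³=-66361/16736

  seg 0: a=-4 b=8/1569 c=0 d=346/4707
  seg 1: a=-2 b=3122/1569 c=346/523 d=-1207/4707
  seg 2: a=3 b=-1513/1569 c=-861/523 d=5513/12552
  seg 3: a=-2 b=-7151/3138 c=2069/2092 d=-1097/6276
  seg 4: a=-4 b=-1319/3138 c=-125/2092 d=125/12552
S(3/4) = -66361/16736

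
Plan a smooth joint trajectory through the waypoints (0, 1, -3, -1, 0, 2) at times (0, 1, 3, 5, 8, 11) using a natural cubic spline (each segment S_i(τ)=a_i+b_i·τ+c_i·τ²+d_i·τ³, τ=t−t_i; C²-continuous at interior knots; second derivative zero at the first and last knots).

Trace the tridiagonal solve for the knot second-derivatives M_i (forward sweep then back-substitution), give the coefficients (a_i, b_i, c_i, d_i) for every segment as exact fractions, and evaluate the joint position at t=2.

Δ: Δ0=1, Δ1=-2, Δ2=1, Δ3=1/3, Δ4=2/3
row 1: diag=6, rhs=-18; c'=1/3, d'=-3
row 2: denom=8−2·1/3=22/3; d'=(18−2·-3)/(22/3)=36/11
row 3: denom=10−2·3/11=104/11; d'=(-4−2·36/11)/(104/11)=-29/26
row 4: denom=12−3·33/104=1149/104; d'=(2−3·-29/26)/(1149/104)=556/1149
back: M4=556/1149
back: M3=-29/26−33/104·556/1149=-486/383
back: M2=36/11−3/11·-486/383=1386/383
back: M1=-3−1/3·1386/383=-1611/383
M: M0=0, M1=-1611/383, M2=1386/383, M3=-486/383, M4=556/1149, M5=0
seg 0: a=0, c=M0/2=0, d=(M1−M0)/(6·1)=-537/766, b=Δ0−h0·(2M0+M1)/6=1303/766
seg 1: a=1, c=M1/2=-1611/766, d=(M2−M1)/(6·2)=999/1532, b=Δ1−h1·(2M1+M2)/6=-154/383
seg 2: a=-3, c=M2/2=693/383, d=(M3−M2)/(6·2)=-156/383, b=Δ2−h2·(2M2+M3)/6=-379/383
seg 3: a=-1, c=M3/2=-243/383, d=(M4−M3)/(6·3)=1007/10341, b=Δ3−h3·(2M3+M4)/6=521/383
seg 4: a=0, c=M4/2=278/1149, d=(M5−M4)/(6·3)=-278/10341, b=Δ4−h4·(2M4+M5)/6=70/383
t_q=2 → seg 1, τ=1; S=1+-154/383·τ+-1611/766·τ²+999/1532·τ³=-1307/1532

  seg 0: a=0 b=1303/766 c=0 d=-537/766
  seg 1: a=1 b=-154/383 c=-1611/766 d=999/1532
  seg 2: a=-3 b=-379/383 c=693/383 d=-156/383
  seg 3: a=-1 b=521/383 c=-243/383 d=1007/10341
  seg 4: a=0 b=70/383 c=278/1149 d=-278/10341
S(2) = -1307/1532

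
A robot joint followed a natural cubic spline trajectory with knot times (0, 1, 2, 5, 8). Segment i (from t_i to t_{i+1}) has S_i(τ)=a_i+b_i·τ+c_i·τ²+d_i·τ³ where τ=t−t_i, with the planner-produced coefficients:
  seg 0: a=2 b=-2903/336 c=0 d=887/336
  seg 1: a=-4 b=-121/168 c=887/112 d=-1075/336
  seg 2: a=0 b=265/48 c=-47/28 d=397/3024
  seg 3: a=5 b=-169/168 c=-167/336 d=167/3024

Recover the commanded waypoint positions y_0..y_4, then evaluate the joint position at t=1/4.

y_0 = S_0(0) = a_0 = 2
y_1 = S_1(0) = a_1 = -4
y_2 = S_2(0) = a_2 = 0
y_3 = S_3(0) = a_3 = 5
y_4 = S_3(3) = -1
t_q=1/4 is in segment 0 (τ=1/4); S_0(τ)=-851/7168

y_0=2 y_1=-4 y_2=0 y_3=5 y_4=-1
S(1/4) = -851/7168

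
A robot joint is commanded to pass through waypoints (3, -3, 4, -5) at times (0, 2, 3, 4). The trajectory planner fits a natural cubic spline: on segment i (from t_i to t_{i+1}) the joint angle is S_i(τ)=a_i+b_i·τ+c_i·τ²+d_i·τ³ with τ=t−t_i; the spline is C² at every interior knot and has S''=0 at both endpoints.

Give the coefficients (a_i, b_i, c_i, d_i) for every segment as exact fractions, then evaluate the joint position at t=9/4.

  seg 0: a=3 b=-181/23 c=0 d=28/23
  seg 1: a=-3 b=155/23 c=168/23 d=-162/23
  seg 2: a=4 b=5/23 c=-318/23 d=106/23
S(9/4) = -31/32

Δ: Δ0=-3, Δ1=7, Δ2=-9
row 1: diag=6, rhs=60; c'=1/6, d'=10
row 2: denom=4−1·1/6=23/6; d'=(-96−1·10)/(23/6)=-636/23
back: M2=-636/23
back: M1=10−1/6·-636/23=336/23
M: M0=0, M1=336/23, M2=-636/23, M3=0
seg 0: a=3, c=M0/2=0, d=(M1−M0)/(6·2)=28/23, b=Δ0−h0·(2M0+M1)/6=-181/23
seg 1: a=-3, c=M1/2=168/23, d=(M2−M1)/(6·1)=-162/23, b=Δ1−h1·(2M1+M2)/6=155/23
seg 2: a=4, c=M2/2=-318/23, d=(M3−M2)/(6·1)=106/23, b=Δ2−h2·(2M2+M3)/6=5/23
t_q=9/4 → seg 1, τ=1/4; S=-3+155/23·τ+168/23·τ²+-162/23·τ³=-31/32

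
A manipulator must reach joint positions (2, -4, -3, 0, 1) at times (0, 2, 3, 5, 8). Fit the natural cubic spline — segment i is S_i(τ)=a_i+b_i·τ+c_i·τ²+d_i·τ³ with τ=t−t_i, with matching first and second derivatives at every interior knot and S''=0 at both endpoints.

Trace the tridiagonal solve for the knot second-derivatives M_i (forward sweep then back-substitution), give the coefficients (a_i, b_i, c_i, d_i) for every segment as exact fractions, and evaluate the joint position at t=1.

  seg 0: a=2 b=-2117/489 c=0 d=325/978
  seg 1: a=-4 b=-167/489 c=325/163 d=-319/489
  seg 2: a=-3 b=826/489 c=6/163 d=-257/3912
  seg 3: a=0 b=1025/978 c=-233/652 d=233/5868
S(1) = -651/326

Δ: Δ0=-3, Δ1=1, Δ2=3/2, Δ3=1/3
row 1: diag=6, rhs=24; c'=1/6, d'=4
row 2: denom=6−1·1/6=35/6; d'=(3−1·4)/(35/6)=-6/35
row 3: denom=10−2·12/35=326/35; d'=(-7−2·-6/35)/(326/35)=-233/326
back: M3=-233/326
back: M2=-6/35−12/35·-233/326=12/163
back: M1=4−1/6·12/163=650/163
M: M0=0, M1=650/163, M2=12/163, M3=-233/326, M4=0
seg 0: a=2, c=M0/2=0, d=(M1−M0)/(6·2)=325/978, b=Δ0−h0·(2M0+M1)/6=-2117/489
seg 1: a=-4, c=M1/2=325/163, d=(M2−M1)/(6·1)=-319/489, b=Δ1−h1·(2M1+M2)/6=-167/489
seg 2: a=-3, c=M2/2=6/163, d=(M3−M2)/(6·2)=-257/3912, b=Δ2−h2·(2M2+M3)/6=826/489
seg 3: a=0, c=M3/2=-233/652, d=(M4−M3)/(6·3)=233/5868, b=Δ3−h3·(2M3+M4)/6=1025/978
t_q=1 → seg 0, τ=1; S=2+-2117/489·τ+0·τ²+325/978·τ³=-651/326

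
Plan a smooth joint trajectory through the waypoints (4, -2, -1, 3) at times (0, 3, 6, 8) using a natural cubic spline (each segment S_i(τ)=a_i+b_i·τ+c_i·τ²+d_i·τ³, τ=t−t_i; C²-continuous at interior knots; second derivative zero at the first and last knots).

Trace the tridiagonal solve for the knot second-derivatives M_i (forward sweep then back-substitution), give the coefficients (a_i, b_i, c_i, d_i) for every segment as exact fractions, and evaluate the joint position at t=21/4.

  seg 0: a=4 b=-277/111 c=0 d=55/999
  seg 1: a=-2 b=-112/111 c=55/111 d=-16/999
  seg 2: a=-1 b=170/111 c=13/37 d=-13/222
S(21/4) = -1151/592

Δ: Δ0=-2, Δ1=1/3, Δ2=2
row 1: diag=12, rhs=14; c'=1/4, d'=7/6
row 2: denom=10−3·1/4=37/4; d'=(10−3·7/6)/(37/4)=26/37
back: M2=26/37
back: M1=7/6−1/4·26/37=110/111
M: M0=0, M1=110/111, M2=26/37, M3=0
seg 0: a=4, c=M0/2=0, d=(M1−M0)/(6·3)=55/999, b=Δ0−h0·(2M0+M1)/6=-277/111
seg 1: a=-2, c=M1/2=55/111, d=(M2−M1)/(6·3)=-16/999, b=Δ1−h1·(2M1+M2)/6=-112/111
seg 2: a=-1, c=M2/2=13/37, d=(M3−M2)/(6·2)=-13/222, b=Δ2−h2·(2M2+M3)/6=170/111
t_q=21/4 → seg 1, τ=9/4; S=-2+-112/111·τ+55/111·τ²+-16/999·τ³=-1151/592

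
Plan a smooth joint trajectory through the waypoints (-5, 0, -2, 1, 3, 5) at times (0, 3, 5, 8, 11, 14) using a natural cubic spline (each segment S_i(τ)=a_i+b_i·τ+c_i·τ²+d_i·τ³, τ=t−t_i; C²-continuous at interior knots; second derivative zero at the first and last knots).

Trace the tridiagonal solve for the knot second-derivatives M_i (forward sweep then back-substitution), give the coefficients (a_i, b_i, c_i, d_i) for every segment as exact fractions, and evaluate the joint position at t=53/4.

Δ: Δ0=5/3, Δ1=-1, Δ2=1, Δ3=2/3, Δ4=2/3
row 1: diag=10, rhs=-16; c'=1/5, d'=-8/5
row 2: denom=10−2·1/5=48/5; d'=(12−2·-8/5)/(48/5)=19/12
row 3: denom=12−3·5/16=177/16; d'=(-2−3·19/12)/(177/16)=-36/59
row 4: denom=12−3·16/59=660/59; d'=(0−3·-36/59)/(660/59)=9/55
back: M4=9/55
back: M3=-36/59−16/59·9/55=-36/55
back: M2=19/12−5/16·-36/55=59/33
back: M1=-8/5−1/5·59/33=-323/165
M: M0=0, M1=-323/165, M2=59/33, M3=-36/55, M4=9/55, M5=0
seg 0: a=-5, c=M0/2=0, d=(M1−M0)/(6·3)=-323/2970, b=Δ0−h0·(2M0+M1)/6=291/110
seg 1: a=0, c=M1/2=-323/330, d=(M2−M1)/(6·2)=103/330, b=Δ1−h1·(2M1+M2)/6=-16/55
seg 2: a=-2, c=M2/2=59/66, d=(M3−M2)/(6·3)=-403/2970, b=Δ2−h2·(2M2+M3)/6=-76/165
seg 3: a=1, c=M3/2=-18/55, d=(M4−M3)/(6·3)=1/22, b=Δ3−h3·(2M3+M4)/6=409/330
seg 4: a=3, c=M4/2=9/110, d=(M5−M4)/(6·3)=-1/110, b=Δ4−h4·(2M4+M5)/6=83/165
t_q=53/4 → seg 4, τ=9/4; S=3+83/165·τ+9/110·τ²+-1/110·τ³=6255/1408

  seg 0: a=-5 b=291/110 c=0 d=-323/2970
  seg 1: a=0 b=-16/55 c=-323/330 d=103/330
  seg 2: a=-2 b=-76/165 c=59/66 d=-403/2970
  seg 3: a=1 b=409/330 c=-18/55 d=1/22
  seg 4: a=3 b=83/165 c=9/110 d=-1/110
S(53/4) = 6255/1408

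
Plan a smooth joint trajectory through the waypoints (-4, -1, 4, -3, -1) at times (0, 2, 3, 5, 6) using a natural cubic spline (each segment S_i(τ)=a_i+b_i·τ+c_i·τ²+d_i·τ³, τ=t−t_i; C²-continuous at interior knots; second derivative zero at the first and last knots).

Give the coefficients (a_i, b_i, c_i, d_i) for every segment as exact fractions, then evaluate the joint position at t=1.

  seg 0: a=-4 b=-23/62 c=0 d=29/62
  seg 1: a=-1 b=325/62 c=87/31 d=-189/62
  seg 2: a=4 b=53/31 c=-393/62 d=463/248
  seg 3: a=-3 b=-77/62 c=603/124 d=-201/124
S(1) = -121/31

Δ: Δ0=3/2, Δ1=5, Δ2=-7/2, Δ3=2
row 1: diag=6, rhs=21; c'=1/6, d'=7/2
row 2: denom=6−1·1/6=35/6; d'=(-51−1·7/2)/(35/6)=-327/35
row 3: denom=6−2·12/35=186/35; d'=(33−2·-327/35)/(186/35)=603/62
back: M3=603/62
back: M2=-327/35−12/35·603/62=-393/31
back: M1=7/2−1/6·-393/31=174/31
M: M0=0, M1=174/31, M2=-393/31, M3=603/62, M4=0
seg 0: a=-4, c=M0/2=0, d=(M1−M0)/(6·2)=29/62, b=Δ0−h0·(2M0+M1)/6=-23/62
seg 1: a=-1, c=M1/2=87/31, d=(M2−M1)/(6·1)=-189/62, b=Δ1−h1·(2M1+M2)/6=325/62
seg 2: a=4, c=M2/2=-393/62, d=(M3−M2)/(6·2)=463/248, b=Δ2−h2·(2M2+M3)/6=53/31
seg 3: a=-3, c=M3/2=603/124, d=(M4−M3)/(6·1)=-201/124, b=Δ3−h3·(2M3+M4)/6=-77/62
t_q=1 → seg 0, τ=1; S=-4+-23/62·τ+0·τ²+29/62·τ³=-121/31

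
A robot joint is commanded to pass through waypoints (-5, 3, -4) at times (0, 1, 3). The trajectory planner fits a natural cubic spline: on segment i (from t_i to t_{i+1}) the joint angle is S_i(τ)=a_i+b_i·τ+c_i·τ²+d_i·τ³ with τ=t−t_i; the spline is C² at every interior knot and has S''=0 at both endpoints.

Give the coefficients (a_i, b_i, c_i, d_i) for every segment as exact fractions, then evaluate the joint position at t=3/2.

  seg 0: a=-5 b=119/12 c=0 d=-23/12
  seg 1: a=3 b=25/6 c=-23/4 d=23/24
S(3/2) = 241/64

Δ: Δ0=8, Δ1=-7/2
row 1: diag=6, rhs=-69; c'=1/3, d'=-23/2
back: M1=-23/2
M: M0=0, M1=-23/2, M2=0
seg 0: a=-5, c=M0/2=0, d=(M1−M0)/(6·1)=-23/12, b=Δ0−h0·(2M0+M1)/6=119/12
seg 1: a=3, c=M1/2=-23/4, d=(M2−M1)/(6·2)=23/24, b=Δ1−h1·(2M1+M2)/6=25/6
t_q=3/2 → seg 1, τ=1/2; S=3+25/6·τ+-23/4·τ²+23/24·τ³=241/64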